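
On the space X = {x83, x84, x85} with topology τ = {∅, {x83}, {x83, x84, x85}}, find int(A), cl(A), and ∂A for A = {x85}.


int(A) = ∅, cl(A) = {x84, x85}, ∂A = {x84, x85}.

Closed sets in (X, τ) are complements of opens:
  closed(X, τ) = {∅, {x84, x85}, {x83, x84, x85}}.
int(A) = ⋃ {U ∈ τ : U ⊆ A}. Opens contained in A: ∅.
Taking the union of these: int(A) = ∅.
cl(A) = ⋂ {C closed : A ⊆ C}. Closed sets containing A: {x84, x85}, {x83, x84, x85}.
Intersecting these: cl(A) = {x84, x85}.
∂A = cl(A) ∖ int(A) = {x84, x85} ∖ ∅ = {x84, x85}.


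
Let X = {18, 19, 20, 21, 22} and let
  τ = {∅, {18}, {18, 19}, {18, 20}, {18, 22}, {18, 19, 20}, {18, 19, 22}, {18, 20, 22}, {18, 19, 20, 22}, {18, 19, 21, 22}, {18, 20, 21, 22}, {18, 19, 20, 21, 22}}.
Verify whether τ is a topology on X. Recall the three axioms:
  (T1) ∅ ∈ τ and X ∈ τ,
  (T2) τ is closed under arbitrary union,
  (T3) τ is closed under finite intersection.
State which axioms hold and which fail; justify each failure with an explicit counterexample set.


τ is NOT a topology on X.

Axiom (T1): ∅ ∈ τ? Yes; X ∈ τ? Yes.
Axiom (T2/T3): check pairwise unions and intersections of members of τ.
Counterexample for (T3): {18, 19, 21, 22} ∩ {18, 20, 21, 22} = {18, 21, 22} ∉ τ. Therefore τ is NOT a topology.


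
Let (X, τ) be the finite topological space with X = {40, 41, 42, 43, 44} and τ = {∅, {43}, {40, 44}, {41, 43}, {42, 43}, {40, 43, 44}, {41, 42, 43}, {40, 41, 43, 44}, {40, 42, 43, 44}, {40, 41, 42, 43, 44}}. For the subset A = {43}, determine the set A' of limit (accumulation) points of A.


A' = {41, 42}

For each x ∈ X, list the open sets U ∈ τ with x ∈ U, then check whether U ∩ (A ∖ {x}) ≠ ∅ for every such U.
  x = 40: open {40, 44} ∋ x has {40, 44} ∩ (A ∖ {40}) = ∅, so x is NOT a limit point.
  x = 41: opens ∋ x are {41, 43}, {41, 42, 43}, {40, 41, 43, 44}, {40, 41, 42, 43, 44}; each meets A ∖ {41}, so x IS a limit point.
  x = 42: opens ∋ x are {42, 43}, {41, 42, 43}, {40, 42, 43, 44}, {40, 41, 42, 43, 44}; each meets A ∖ {42}, so x IS a limit point.
  x = 43: open {43} ∋ x has {43} ∩ (A ∖ {43}) = ∅, so x is NOT a limit point.
  x = 44: open {40, 44} ∋ x has {40, 44} ∩ (A ∖ {44}) = ∅, so x is NOT a limit point.
Collecting: A' = {41, 42}.


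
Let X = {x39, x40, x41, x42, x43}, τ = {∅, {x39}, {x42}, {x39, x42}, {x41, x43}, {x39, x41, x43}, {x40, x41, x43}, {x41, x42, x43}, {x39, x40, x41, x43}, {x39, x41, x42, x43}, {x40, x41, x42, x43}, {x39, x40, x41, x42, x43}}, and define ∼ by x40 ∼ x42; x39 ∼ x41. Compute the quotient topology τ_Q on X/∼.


X/∼ = {[x39=x41], [x40=x42], [x43]}; |τ_Q| = 3.

Equivalence classes: [x39=x41], [x40=x42], [x43].
Quotient map π: X → X/∼ sends x39 ↦ [x39=x41], x40 ↦ [x40=x42], x41 ↦ [x39=x41], x42 ↦ [x40=x42], x43 ↦ [x43].
For each subset V ⊆ X/∼, compute π^{-1}(V) ⊆ X and check whether π^{-1}(V) ∈ τ. V is open in τ_Q iff π^{-1}(V) ∈ τ.
  V = {}: π^{-1}(V) = ∅ ∈ τ ✓.
  V = {[x39=x41]}: π^{-1}(V) = {x39, x41} ∉ τ ✗.
  V = {[x40=x42]}: π^{-1}(V) = {x40, x42} ∉ τ ✗.
  V = {[x39=x41], [x40=x42]}: π^{-1}(V) = {x39, x40, x41, x42} ∉ τ ✗.
  V = {[x43]}: π^{-1}(V) = {x43} ∉ τ ✗.
  V = {[x39=x41], [x43]}: π^{-1}(V) = {x39, x41, x43} ∈ τ ✓.
  V = {[x40=x42], [x43]}: π^{-1}(V) = {x40, x42, x43} ∉ τ ✗.
  V = {[x39=x41], [x40=x42], [x43]}: π^{-1}(V) = {x39, x40, x41, x42, x43} ∈ τ ✓.
Open sets in the quotient: τ_Q = {{}, {[x39=x41], [x43]}, {[x39=x41], [x40=x42], [x43]}} (3 elements).


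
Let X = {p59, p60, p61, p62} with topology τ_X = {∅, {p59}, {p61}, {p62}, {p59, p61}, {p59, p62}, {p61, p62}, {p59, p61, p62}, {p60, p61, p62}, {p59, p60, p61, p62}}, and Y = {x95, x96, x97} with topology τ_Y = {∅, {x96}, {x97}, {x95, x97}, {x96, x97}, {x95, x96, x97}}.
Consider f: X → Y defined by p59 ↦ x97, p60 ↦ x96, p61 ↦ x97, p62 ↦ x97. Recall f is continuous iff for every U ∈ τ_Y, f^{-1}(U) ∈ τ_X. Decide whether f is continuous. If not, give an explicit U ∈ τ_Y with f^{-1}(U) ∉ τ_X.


f is NOT continuous.

Compute f^{-1}(U) for each U ∈ τ_Y:
  U = ∅: f^{-1}(U) = ∅ ∈ τ_X ✓.
  U = {x96}: f^{-1}(U) = {p60} ∉ τ_X ✗.
  U = {x97}: f^{-1}(U) = {p59, p61, p62} ∈ τ_X ✓.
  U = {x95, x97}: f^{-1}(U) = {p59, p61, p62} ∈ τ_X ✓.
  U = {x96, x97}: f^{-1}(U) = {p59, p60, p61, p62} ∈ τ_X ✓.
  U = {x95, x96, x97}: f^{-1}(U) = {p59, p60, p61, p62} ∈ τ_X ✓.
Found U = {x96} with f^{-1}(U) = {p60} not in τ_X. Therefore f is NOT continuous.


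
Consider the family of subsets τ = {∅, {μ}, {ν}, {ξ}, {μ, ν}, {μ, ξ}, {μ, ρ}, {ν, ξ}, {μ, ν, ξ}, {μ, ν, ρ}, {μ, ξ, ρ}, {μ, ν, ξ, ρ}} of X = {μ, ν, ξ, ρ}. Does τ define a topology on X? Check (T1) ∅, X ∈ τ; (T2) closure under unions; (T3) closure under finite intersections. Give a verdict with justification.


τ IS a topology on X.

Axiom (T1): ∅ ∈ τ? Yes; X ∈ τ? Yes.
Axiom (T2/T3): check pairwise unions and intersections of members of τ.
All pairwise intersections and unions checked — each lies in τ. Therefore τ satisfies (T1), (T2), (T3): it IS a topology on X.


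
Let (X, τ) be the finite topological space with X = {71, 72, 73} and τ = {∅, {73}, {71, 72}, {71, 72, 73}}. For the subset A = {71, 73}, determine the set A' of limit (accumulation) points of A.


A' = {72}

For each x ∈ X, list the open sets U ∈ τ with x ∈ U, then check whether U ∩ (A ∖ {x}) ≠ ∅ for every such U.
  x = 71: open {71, 72} ∋ x has {71, 72} ∩ (A ∖ {71}) = ∅, so x is NOT a limit point.
  x = 72: opens ∋ x are {71, 72}, {71, 72, 73}; each meets A ∖ {72}, so x IS a limit point.
  x = 73: open {73} ∋ x has {73} ∩ (A ∖ {73}) = ∅, so x is NOT a limit point.
Collecting: A' = {72}.


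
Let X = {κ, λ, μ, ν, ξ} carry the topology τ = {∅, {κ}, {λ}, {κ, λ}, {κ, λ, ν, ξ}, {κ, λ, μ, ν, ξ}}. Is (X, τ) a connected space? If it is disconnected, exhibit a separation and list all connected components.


(X, τ) is connected.

Find clopen sets (U ∈ τ with X ∖ U ∈ τ):
  U = ∅, X ∖ U = {κ, λ, μ, ν, ξ} — both open, so U is clopen.
  U = {κ, λ, μ, ν, ξ}, X ∖ U = ∅ — both open, so U is clopen.
Only trivial clopens (∅ and X) exist, so (X, τ) is connected.
Compute connected components by grouping points that agree on all clopens:
  component: {κ, λ, μ, ν, ξ}


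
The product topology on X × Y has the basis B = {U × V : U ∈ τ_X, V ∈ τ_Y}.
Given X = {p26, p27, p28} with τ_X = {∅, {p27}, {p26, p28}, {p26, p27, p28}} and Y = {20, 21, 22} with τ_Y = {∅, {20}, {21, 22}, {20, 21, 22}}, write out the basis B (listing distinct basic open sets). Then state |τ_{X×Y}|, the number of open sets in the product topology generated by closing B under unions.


Basis B = {∅ × ∅, {p27} × {20}, {p26, p28} × {20}, {p27} × {21, 22}, {p26, p27, p28} × {20}, {p27} × {20, 21, 22}, {p26, p28} × {21, 22}, {p26, p28} × {20, 21, 22}, {p26, p27, p28} × {21, 22}, {p26, p27, p28} × {20, 21, 22}}; |τ_{X×Y}| = 16.

Enumerate products U × V with U ∈ τ_X, V ∈ τ_Y (deduplicated):
  ∅ × ∅ = {} (∅)
  {p27} × {20} = {(p27,20)}
  {p26, p28} × {20} = {(p26,20), (p28,20)}
  {p27} × {21, 22} = {(p27,21), (p27,22)}
  {p26, p27, p28} × {20} = {(p26,20), (p27,20), (p28,20)}
  {p27} × {20, 21, 22} = {(p27,20), (p27,21), (p27,22)}
  {p26, p28} × {21, 22} = {(p26,21), (p26,22), (p28,21), (p28,22)}
  {p26, p28} × {20, 21, 22} = {(p26,20), (p26,21), (p26,22), (p28,20), (p28,21), (p28,22)}
  {p26, p27, p28} × {21, 22} = {(p26,21), (p26,22), (p27,21), (p27,22), (p28,21), (p28,22)}
  {p26, p27, p28} × {20, 21, 22} = {(p26,20), (p26,21), (p26,22), (p27,20), (p27,21), (p27,22), (p28,20), (p28,21), (p28,22)}
These 10 distinct sets form the basis B.
Close under arbitrary unions to get τ_{X×Y}; counting gives |τ_{X×Y}| = 16.


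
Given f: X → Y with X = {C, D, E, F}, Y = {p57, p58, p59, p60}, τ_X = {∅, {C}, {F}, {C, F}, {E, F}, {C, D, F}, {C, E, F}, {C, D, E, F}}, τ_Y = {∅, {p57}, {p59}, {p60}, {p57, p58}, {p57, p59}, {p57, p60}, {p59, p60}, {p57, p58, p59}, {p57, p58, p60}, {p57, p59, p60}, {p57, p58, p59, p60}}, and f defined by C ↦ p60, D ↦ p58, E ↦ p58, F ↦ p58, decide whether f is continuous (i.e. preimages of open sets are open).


f is NOT continuous.

Compute f^{-1}(U) for each U ∈ τ_Y:
  U = ∅: f^{-1}(U) = ∅ ∈ τ_X ✓.
  U = {p57}: f^{-1}(U) = ∅ ∈ τ_X ✓.
  U = {p59}: f^{-1}(U) = ∅ ∈ τ_X ✓.
  U = {p60}: f^{-1}(U) = {C} ∈ τ_X ✓.
  U = {p57, p58}: f^{-1}(U) = {D, E, F} ∉ τ_X ✗.
  U = {p57, p59}: f^{-1}(U) = ∅ ∈ τ_X ✓.
  U = {p57, p60}: f^{-1}(U) = {C} ∈ τ_X ✓.
  U = {p59, p60}: f^{-1}(U) = {C} ∈ τ_X ✓.
  U = {p57, p58, p59}: f^{-1}(U) = {D, E, F} ∉ τ_X ✗.
  U = {p57, p58, p60}: f^{-1}(U) = {C, D, E, F} ∈ τ_X ✓.
  U = {p57, p59, p60}: f^{-1}(U) = {C} ∈ τ_X ✓.
  U = {p57, p58, p59, p60}: f^{-1}(U) = {C, D, E, F} ∈ τ_X ✓.
Found U = {p57, p58} with f^{-1}(U) = {D, E, F} not in τ_X. Therefore f is NOT continuous.


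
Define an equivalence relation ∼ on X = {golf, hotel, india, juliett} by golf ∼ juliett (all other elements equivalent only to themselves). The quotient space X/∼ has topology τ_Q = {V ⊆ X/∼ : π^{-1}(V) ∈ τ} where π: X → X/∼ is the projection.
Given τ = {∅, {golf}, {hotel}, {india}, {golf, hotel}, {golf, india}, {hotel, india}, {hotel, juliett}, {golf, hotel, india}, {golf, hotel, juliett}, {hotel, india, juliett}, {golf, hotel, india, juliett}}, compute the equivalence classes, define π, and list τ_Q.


X/∼ = {[golf=juliett], [hotel], [india]}; |τ_Q| = 6.

Equivalence classes: [golf=juliett], [hotel], [india].
Quotient map π: X → X/∼ sends golf ↦ [golf=juliett], hotel ↦ [hotel], india ↦ [india], juliett ↦ [golf=juliett].
For each subset V ⊆ X/∼, compute π^{-1}(V) ⊆ X and check whether π^{-1}(V) ∈ τ. V is open in τ_Q iff π^{-1}(V) ∈ τ.
  V = {}: π^{-1}(V) = ∅ ∈ τ ✓.
  V = {[golf=juliett]}: π^{-1}(V) = {golf, juliett} ∉ τ ✗.
  V = {[hotel]}: π^{-1}(V) = {hotel} ∈ τ ✓.
  V = {[golf=juliett], [hotel]}: π^{-1}(V) = {golf, hotel, juliett} ∈ τ ✓.
  V = {[india]}: π^{-1}(V) = {india} ∈ τ ✓.
  V = {[golf=juliett], [india]}: π^{-1}(V) = {golf, india, juliett} ∉ τ ✗.
  V = {[hotel], [india]}: π^{-1}(V) = {hotel, india} ∈ τ ✓.
  V = {[golf=juliett], [hotel], [india]}: π^{-1}(V) = {golf, hotel, india, juliett} ∈ τ ✓.
Open sets in the quotient: τ_Q = {{}, {[hotel]}, {[golf=juliett], [hotel]}, {[india]}, {[hotel], [india]}, {[golf=juliett], [hotel], [india]}} (6 elements).


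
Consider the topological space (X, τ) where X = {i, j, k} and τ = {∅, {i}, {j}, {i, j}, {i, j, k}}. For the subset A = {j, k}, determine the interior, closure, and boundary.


int(A) = {j}, cl(A) = {j, k}, ∂A = {k}.

Closed sets in (X, τ) are complements of opens:
  closed(X, τ) = {∅, {k}, {i, k}, {j, k}, {i, j, k}}.
int(A) = ⋃ {U ∈ τ : U ⊆ A}. Opens contained in A: ∅, {j}.
Taking the union of these: int(A) = {j}.
cl(A) = ⋂ {C closed : A ⊆ C}. Closed sets containing A: {j, k}, {i, j, k}.
Intersecting these: cl(A) = {j, k}.
∂A = cl(A) ∖ int(A) = {j, k} ∖ {j} = {k}.


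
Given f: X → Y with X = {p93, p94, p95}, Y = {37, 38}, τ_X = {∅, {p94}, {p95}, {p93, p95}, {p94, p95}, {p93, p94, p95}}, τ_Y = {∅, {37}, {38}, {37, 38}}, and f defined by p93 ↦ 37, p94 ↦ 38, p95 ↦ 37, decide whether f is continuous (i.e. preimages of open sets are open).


f IS continuous.

Compute f^{-1}(U) for each U ∈ τ_Y:
  U = ∅: f^{-1}(U) = ∅ ∈ τ_X ✓.
  U = {37}: f^{-1}(U) = {p93, p95} ∈ τ_X ✓.
  U = {38}: f^{-1}(U) = {p94} ∈ τ_X ✓.
  U = {37, 38}: f^{-1}(U) = {p93, p94, p95} ∈ τ_X ✓.
Every preimage lies in τ_X, so f IS continuous.


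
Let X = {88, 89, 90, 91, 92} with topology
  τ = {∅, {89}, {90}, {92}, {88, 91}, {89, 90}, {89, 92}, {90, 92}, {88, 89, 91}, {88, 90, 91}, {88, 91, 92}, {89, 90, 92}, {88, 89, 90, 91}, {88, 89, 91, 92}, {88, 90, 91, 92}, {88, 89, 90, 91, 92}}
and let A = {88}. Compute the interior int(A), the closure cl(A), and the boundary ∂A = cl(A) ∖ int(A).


int(A) = ∅, cl(A) = {88, 91}, ∂A = {88, 91}.

Closed sets in (X, τ) are complements of opens:
  closed(X, τ) = {∅, {89}, {90}, {92}, {88, 91}, {89, 90}, {89, 92}, {90, 92}, {88, 89, 91}, {88, 90, 91}, {88, 91, 92}, {89, 90, 92}, {88, 89, 90, 91}, {88, 89, 91, 92}, {88, 90, 91, 92}, {88, 89, 90, 91, 92}}.
int(A) = ⋃ {U ∈ τ : U ⊆ A}. Opens contained in A: ∅.
Taking the union of these: int(A) = ∅.
cl(A) = ⋂ {C closed : A ⊆ C}. Closed sets containing A: {88, 91}, {88, 89, 91}, {88, 90, 91}, {88, 91, 92}, {88, 89, 90, 91}, {88, 89, 91, 92}, {88, 90, 91, 92}, {88, 89, 90, 91, 92}.
Intersecting these: cl(A) = {88, 91}.
∂A = cl(A) ∖ int(A) = {88, 91} ∖ ∅ = {88, 91}.


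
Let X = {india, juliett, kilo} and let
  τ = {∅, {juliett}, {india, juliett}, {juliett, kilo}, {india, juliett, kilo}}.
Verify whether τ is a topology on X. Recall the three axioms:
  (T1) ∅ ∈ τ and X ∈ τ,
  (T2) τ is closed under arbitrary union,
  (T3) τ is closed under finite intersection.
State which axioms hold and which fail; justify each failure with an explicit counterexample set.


τ IS a topology on X.

Axiom (T1): ∅ ∈ τ? Yes; X ∈ τ? Yes.
Axiom (T2/T3): check pairwise unions and intersections of members of τ.
All pairwise intersections and unions checked — each lies in τ. Therefore τ satisfies (T1), (T2), (T3): it IS a topology on X.


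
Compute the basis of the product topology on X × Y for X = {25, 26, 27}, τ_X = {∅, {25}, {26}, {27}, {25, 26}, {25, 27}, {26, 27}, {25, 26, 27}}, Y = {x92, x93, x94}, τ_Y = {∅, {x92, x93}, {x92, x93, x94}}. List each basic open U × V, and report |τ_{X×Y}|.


Basis B = {∅ × ∅, {25} × {x92, x93}, {26} × {x92, x93}, {27} × {x92, x93}, {25} × {x92, x93, x94}, {26} × {x92, x93, x94}, {27} × {x92, x93, x94}, {25, 26} × {x92, x93}, {25, 27} × {x92, x93}, {26, 27} × {x92, x93}, {25, 26} × {x92, x93, x94}, {25, 27} × {x92, x93, x94}, {25, 26, 27} × {x92, x93}, {26, 27} × {x92, x93, x94}, {25, 26, 27} × {x92, x93, x94}}; |τ_{X×Y}| = 27.

Enumerate products U × V with U ∈ τ_X, V ∈ τ_Y (deduplicated):
  ∅ × ∅ = {} (∅)
  {25} × {x92, x93} = {(25,x92), (25,x93)}
  {26} × {x92, x93} = {(26,x92), (26,x93)}
  {27} × {x92, x93} = {(27,x92), (27,x93)}
  {25} × {x92, x93, x94} = {(25,x92), (25,x93), (25,x94)}
  {26} × {x92, x93, x94} = {(26,x92), (26,x93), (26,x94)}
  {27} × {x92, x93, x94} = {(27,x92), (27,x93), (27,x94)}
  {25, 26} × {x92, x93} = {(25,x92), (25,x93), (26,x92), (26,x93)}
  {25, 27} × {x92, x93} = {(25,x92), (25,x93), (27,x92), (27,x93)}
  {26, 27} × {x92, x93} = {(26,x92), (26,x93), (27,x92), (27,x93)}
  {25, 26} × {x92, x93, x94} = {(25,x92), (25,x93), (25,x94), (26,x92), (26,x93), (26,x94)}
  {25, 27} × {x92, x93, x94} = {(25,x92), (25,x93), (25,x94), (27,x92), (27,x93), (27,x94)}
  {25, 26, 27} × {x92, x93} = {(25,x92), (25,x93), (26,x92), (26,x93), (27,x92), (27,x93)}
  {26, 27} × {x92, x93, x94} = {(26,x92), (26,x93), (26,x94), (27,x92), (27,x93), (27,x94)}
  {25, 26, 27} × {x92, x93, x94} = {(25,x92), (25,x93), (25,x94), (26,x92), (26,x93), (26,x94), (27,x92), (27,x93), (27,x94)}
These 15 distinct sets form the basis B.
Close under arbitrary unions to get τ_{X×Y}; counting gives |τ_{X×Y}| = 27.


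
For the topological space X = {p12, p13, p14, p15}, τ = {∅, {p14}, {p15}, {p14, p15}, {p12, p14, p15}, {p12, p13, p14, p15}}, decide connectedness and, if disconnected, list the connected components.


(X, τ) is connected.

Find clopen sets (U ∈ τ with X ∖ U ∈ τ):
  U = ∅, X ∖ U = {p12, p13, p14, p15} — both open, so U is clopen.
  U = {p12, p13, p14, p15}, X ∖ U = ∅ — both open, so U is clopen.
Only trivial clopens (∅ and X) exist, so (X, τ) is connected.
Compute connected components by grouping points that agree on all clopens:
  component: {p12, p13, p14, p15}


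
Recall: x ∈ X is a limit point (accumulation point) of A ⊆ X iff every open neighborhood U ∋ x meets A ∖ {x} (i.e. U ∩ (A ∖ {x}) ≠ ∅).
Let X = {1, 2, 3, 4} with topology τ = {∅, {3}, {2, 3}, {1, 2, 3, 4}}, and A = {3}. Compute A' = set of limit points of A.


A' = {1, 2, 4}

For each x ∈ X, list the open sets U ∈ τ with x ∈ U, then check whether U ∩ (A ∖ {x}) ≠ ∅ for every such U.
  x = 1: opens ∋ x are {1, 2, 3, 4}; each meets A ∖ {1}, so x IS a limit point.
  x = 2: opens ∋ x are {2, 3}, {1, 2, 3, 4}; each meets A ∖ {2}, so x IS a limit point.
  x = 3: open {3} ∋ x has {3} ∩ (A ∖ {3}) = ∅, so x is NOT a limit point.
  x = 4: opens ∋ x are {1, 2, 3, 4}; each meets A ∖ {4}, so x IS a limit point.
Collecting: A' = {1, 2, 4}.


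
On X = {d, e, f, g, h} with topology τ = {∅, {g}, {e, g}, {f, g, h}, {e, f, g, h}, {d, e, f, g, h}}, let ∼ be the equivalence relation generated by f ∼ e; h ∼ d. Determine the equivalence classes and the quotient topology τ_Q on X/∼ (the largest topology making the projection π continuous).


X/∼ = {[d=h], [e=f], [g]}; |τ_Q| = 3.

Equivalence classes: [d=h], [e=f], [g].
Quotient map π: X → X/∼ sends d ↦ [d=h], e ↦ [e=f], f ↦ [e=f], g ↦ [g], h ↦ [d=h].
For each subset V ⊆ X/∼, compute π^{-1}(V) ⊆ X and check whether π^{-1}(V) ∈ τ. V is open in τ_Q iff π^{-1}(V) ∈ τ.
  V = {}: π^{-1}(V) = ∅ ∈ τ ✓.
  V = {[d=h]}: π^{-1}(V) = {d, h} ∉ τ ✗.
  V = {[e=f]}: π^{-1}(V) = {e, f} ∉ τ ✗.
  V = {[d=h], [e=f]}: π^{-1}(V) = {d, e, f, h} ∉ τ ✗.
  V = {[g]}: π^{-1}(V) = {g} ∈ τ ✓.
  V = {[d=h], [g]}: π^{-1}(V) = {d, g, h} ∉ τ ✗.
  V = {[e=f], [g]}: π^{-1}(V) = {e, f, g} ∉ τ ✗.
  V = {[d=h], [e=f], [g]}: π^{-1}(V) = {d, e, f, g, h} ∈ τ ✓.
Open sets in the quotient: τ_Q = {{}, {[g]}, {[d=h], [e=f], [g]}} (3 elements).


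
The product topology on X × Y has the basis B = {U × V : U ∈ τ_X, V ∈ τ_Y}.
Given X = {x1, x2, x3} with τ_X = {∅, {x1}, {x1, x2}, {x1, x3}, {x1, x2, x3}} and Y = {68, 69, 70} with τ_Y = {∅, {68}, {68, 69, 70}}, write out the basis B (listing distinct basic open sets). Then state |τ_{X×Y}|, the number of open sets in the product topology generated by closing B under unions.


Basis B = {∅ × ∅, {x1} × {68}, {x1, x2} × {68}, {x1, x3} × {68}, {x1} × {68, 69, 70}, {x1, x2, x3} × {68}, {x1, x2} × {68, 69, 70}, {x1, x3} × {68, 69, 70}, {x1, x2, x3} × {68, 69, 70}}; |τ_{X×Y}| = 14.

Enumerate products U × V with U ∈ τ_X, V ∈ τ_Y (deduplicated):
  ∅ × ∅ = {} (∅)
  {x1} × {68} = {(x1,68)}
  {x1, x2} × {68} = {(x1,68), (x2,68)}
  {x1, x3} × {68} = {(x1,68), (x3,68)}
  {x1} × {68, 69, 70} = {(x1,68), (x1,69), (x1,70)}
  {x1, x2, x3} × {68} = {(x1,68), (x2,68), (x3,68)}
  {x1, x2} × {68, 69, 70} = {(x1,68), (x1,69), (x1,70), (x2,68), (x2,69), (x2,70)}
  {x1, x3} × {68, 69, 70} = {(x1,68), (x1,69), (x1,70), (x3,68), (x3,69), (x3,70)}
  {x1, x2, x3} × {68, 69, 70} = {(x1,68), (x1,69), (x1,70), (x2,68), (x2,69), (x2,70), (x3,68), (x3,69), (x3,70)}
These 9 distinct sets form the basis B.
Close under arbitrary unions to get τ_{X×Y}; counting gives |τ_{X×Y}| = 14.


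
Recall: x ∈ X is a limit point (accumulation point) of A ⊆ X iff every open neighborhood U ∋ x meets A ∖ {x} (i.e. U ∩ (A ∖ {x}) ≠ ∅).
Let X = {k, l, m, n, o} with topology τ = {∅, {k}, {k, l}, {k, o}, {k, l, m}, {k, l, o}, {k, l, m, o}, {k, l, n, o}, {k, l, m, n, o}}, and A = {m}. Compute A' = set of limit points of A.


A' = ∅

For each x ∈ X, list the open sets U ∈ τ with x ∈ U, then check whether U ∩ (A ∖ {x}) ≠ ∅ for every such U.
  x = k: open {k} ∋ x has {k} ∩ (A ∖ {k}) = ∅, so x is NOT a limit point.
  x = l: open {k, l} ∋ x has {k, l} ∩ (A ∖ {l}) = ∅, so x is NOT a limit point.
  x = m: open {k, l, m} ∋ x has {k, l, m} ∩ (A ∖ {m}) = ∅, so x is NOT a limit point.
  x = n: open {k, l, n, o} ∋ x has {k, l, n, o} ∩ (A ∖ {n}) = ∅, so x is NOT a limit point.
  x = o: open {k, o} ∋ x has {k, o} ∩ (A ∖ {o}) = ∅, so x is NOT a limit point.
Collecting: A' = ∅.


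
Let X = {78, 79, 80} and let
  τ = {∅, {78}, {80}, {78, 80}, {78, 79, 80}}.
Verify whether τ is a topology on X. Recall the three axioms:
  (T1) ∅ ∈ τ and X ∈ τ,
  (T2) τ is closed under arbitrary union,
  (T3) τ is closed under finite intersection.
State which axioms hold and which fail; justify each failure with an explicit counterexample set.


τ IS a topology on X.

Axiom (T1): ∅ ∈ τ? Yes; X ∈ τ? Yes.
Axiom (T2/T3): check pairwise unions and intersections of members of τ.
All pairwise intersections and unions checked — each lies in τ. Therefore τ satisfies (T1), (T2), (T3): it IS a topology on X.


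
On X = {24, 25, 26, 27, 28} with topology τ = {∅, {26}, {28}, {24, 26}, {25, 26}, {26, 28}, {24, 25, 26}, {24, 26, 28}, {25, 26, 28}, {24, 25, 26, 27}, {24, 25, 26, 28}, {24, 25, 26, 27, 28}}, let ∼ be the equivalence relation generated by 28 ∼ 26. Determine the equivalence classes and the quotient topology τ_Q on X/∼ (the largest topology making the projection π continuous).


X/∼ = {[24], [25], [26=28], [27]}; |τ_Q| = 6.

Equivalence classes: [24], [25], [26=28], [27].
Quotient map π: X → X/∼ sends 24 ↦ [24], 25 ↦ [25], 26 ↦ [26=28], 27 ↦ [27], 28 ↦ [26=28].
For each subset V ⊆ X/∼, compute π^{-1}(V) ⊆ X and check whether π^{-1}(V) ∈ τ. V is open in τ_Q iff π^{-1}(V) ∈ τ.
  V = {}: π^{-1}(V) = ∅ ∈ τ ✓.
  V = {[24]}: π^{-1}(V) = {24} ∉ τ ✗.
  V = {[25]}: π^{-1}(V) = {25} ∉ τ ✗.
  V = {[24], [25]}: π^{-1}(V) = {24, 25} ∉ τ ✗.
  V = {[26=28]}: π^{-1}(V) = {26, 28} ∈ τ ✓.
  V = {[24], [26=28]}: π^{-1}(V) = {24, 26, 28} ∈ τ ✓.
  V = {[25], [26=28]}: π^{-1}(V) = {25, 26, 28} ∈ τ ✓.
  V = {[24], [25], [26=28]}: π^{-1}(V) = {24, 25, 26, 28} ∈ τ ✓.
  V = {[27]}: π^{-1}(V) = {27} ∉ τ ✗.
  V = {[24], [27]}: π^{-1}(V) = {24, 27} ∉ τ ✗.
  V = {[25], [27]}: π^{-1}(V) = {25, 27} ∉ τ ✗.
  V = {[24], [25], [27]}: π^{-1}(V) = {24, 25, 27} ∉ τ ✗.
  V = {[26=28], [27]}: π^{-1}(V) = {26, 27, 28} ∉ τ ✗.
  V = {[24], [26=28], [27]}: π^{-1}(V) = {24, 26, 27, 28} ∉ τ ✗.
  V = {[25], [26=28], [27]}: π^{-1}(V) = {25, 26, 27, 28} ∉ τ ✗.
  V = {[24], [25], [26=28], [27]}: π^{-1}(V) = {24, 25, 26, 27, 28} ∈ τ ✓.
Open sets in the quotient: τ_Q = {{}, {[26=28]}, {[24], [26=28]}, {[25], [26=28]}, {[24], [25], [26=28]}, {[24], [25], [26=28], [27]}} (6 elements).


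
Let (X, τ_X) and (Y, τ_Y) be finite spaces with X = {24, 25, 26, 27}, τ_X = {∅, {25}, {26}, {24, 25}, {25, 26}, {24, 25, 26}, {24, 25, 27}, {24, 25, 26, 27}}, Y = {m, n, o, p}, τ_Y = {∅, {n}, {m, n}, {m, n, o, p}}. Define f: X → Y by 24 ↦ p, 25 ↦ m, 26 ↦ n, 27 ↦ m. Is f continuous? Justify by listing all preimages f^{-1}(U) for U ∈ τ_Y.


f is NOT continuous.

Compute f^{-1}(U) for each U ∈ τ_Y:
  U = ∅: f^{-1}(U) = ∅ ∈ τ_X ✓.
  U = {n}: f^{-1}(U) = {26} ∈ τ_X ✓.
  U = {m, n}: f^{-1}(U) = {25, 26, 27} ∉ τ_X ✗.
  U = {m, n, o, p}: f^{-1}(U) = {24, 25, 26, 27} ∈ τ_X ✓.
Found U = {m, n} with f^{-1}(U) = {25, 26, 27} not in τ_X. Therefore f is NOT continuous.


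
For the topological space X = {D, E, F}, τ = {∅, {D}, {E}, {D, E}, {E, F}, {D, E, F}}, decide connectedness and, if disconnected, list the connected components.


(X, τ) is disconnected; components = [{D}, {E, F}].

Find clopen sets (U ∈ τ with X ∖ U ∈ τ):
  U = ∅, X ∖ U = {D, E, F} — both open, so U is clopen.
  U = {D}, X ∖ U = {E, F} — both open, so U is clopen.
  U = {E, F}, X ∖ U = {D} — both open, so U is clopen.
  U = {D, E, F}, X ∖ U = ∅ — both open, so U is clopen.
Nontrivial clopen(s) exist: e.g. {D}. So (X, τ) is disconnected.
Compute connected components by grouping points that agree on all clopens:
  component: {D}
  component: {E, F}


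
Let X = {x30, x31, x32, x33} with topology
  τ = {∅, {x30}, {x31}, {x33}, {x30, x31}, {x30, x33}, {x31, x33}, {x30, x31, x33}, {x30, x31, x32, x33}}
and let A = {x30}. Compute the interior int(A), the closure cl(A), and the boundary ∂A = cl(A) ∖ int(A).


int(A) = {x30}, cl(A) = {x30, x32}, ∂A = {x32}.

Closed sets in (X, τ) are complements of opens:
  closed(X, τ) = {∅, {x32}, {x30, x32}, {x31, x32}, {x32, x33}, {x30, x31, x32}, {x30, x32, x33}, {x31, x32, x33}, {x30, x31, x32, x33}}.
int(A) = ⋃ {U ∈ τ : U ⊆ A}. Opens contained in A: ∅, {x30}.
Taking the union of these: int(A) = {x30}.
cl(A) = ⋂ {C closed : A ⊆ C}. Closed sets containing A: {x30, x32}, {x30, x31, x32}, {x30, x32, x33}, {x30, x31, x32, x33}.
Intersecting these: cl(A) = {x30, x32}.
∂A = cl(A) ∖ int(A) = {x30, x32} ∖ {x30} = {x32}.


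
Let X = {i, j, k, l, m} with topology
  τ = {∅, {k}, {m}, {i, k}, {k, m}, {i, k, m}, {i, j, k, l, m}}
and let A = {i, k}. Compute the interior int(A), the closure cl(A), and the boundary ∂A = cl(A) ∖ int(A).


int(A) = {i, k}, cl(A) = {i, j, k, l}, ∂A = {j, l}.

Closed sets in (X, τ) are complements of opens:
  closed(X, τ) = {∅, {j, l}, {i, j, l}, {j, l, m}, {i, j, k, l}, {i, j, l, m}, {i, j, k, l, m}}.
int(A) = ⋃ {U ∈ τ : U ⊆ A}. Opens contained in A: ∅, {k}, {i, k}.
Taking the union of these: int(A) = {i, k}.
cl(A) = ⋂ {C closed : A ⊆ C}. Closed sets containing A: {i, j, k, l}, {i, j, k, l, m}.
Intersecting these: cl(A) = {i, j, k, l}.
∂A = cl(A) ∖ int(A) = {i, j, k, l} ∖ {i, k} = {j, l}.


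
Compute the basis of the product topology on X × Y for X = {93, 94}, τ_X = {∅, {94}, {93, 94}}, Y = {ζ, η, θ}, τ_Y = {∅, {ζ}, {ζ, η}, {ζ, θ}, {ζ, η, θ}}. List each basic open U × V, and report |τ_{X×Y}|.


Basis B = {∅ × ∅, {94} × {ζ}, {93, 94} × {ζ}, {94} × {ζ, η}, {94} × {ζ, θ}, {94} × {ζ, η, θ}, {93, 94} × {ζ, η}, {93, 94} × {ζ, θ}, {93, 94} × {ζ, η, θ}}; |τ_{X×Y}| = 14.

Enumerate products U × V with U ∈ τ_X, V ∈ τ_Y (deduplicated):
  ∅ × ∅ = {} (∅)
  {94} × {ζ} = {(94,ζ)}
  {93, 94} × {ζ} = {(93,ζ), (94,ζ)}
  {94} × {ζ, η} = {(94,ζ), (94,η)}
  {94} × {ζ, θ} = {(94,ζ), (94,θ)}
  {94} × {ζ, η, θ} = {(94,ζ), (94,η), (94,θ)}
  {93, 94} × {ζ, η} = {(93,ζ), (93,η), (94,ζ), (94,η)}
  {93, 94} × {ζ, θ} = {(93,ζ), (93,θ), (94,ζ), (94,θ)}
  {93, 94} × {ζ, η, θ} = {(93,ζ), (93,η), (93,θ), (94,ζ), (94,η), (94,θ)}
These 9 distinct sets form the basis B.
Close under arbitrary unions to get τ_{X×Y}; counting gives |τ_{X×Y}| = 14.


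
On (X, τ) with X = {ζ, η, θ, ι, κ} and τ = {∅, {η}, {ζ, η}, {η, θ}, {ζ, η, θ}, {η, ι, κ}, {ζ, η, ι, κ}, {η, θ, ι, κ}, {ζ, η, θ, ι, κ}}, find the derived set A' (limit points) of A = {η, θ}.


A' = {ζ, θ, ι, κ}

For each x ∈ X, list the open sets U ∈ τ with x ∈ U, then check whether U ∩ (A ∖ {x}) ≠ ∅ for every such U.
  x = ζ: opens ∋ x are {ζ, η}, {ζ, η, θ}, {ζ, η, ι, κ}, {ζ, η, θ, ι, κ}; each meets A ∖ {ζ}, so x IS a limit point.
  x = η: open {η} ∋ x has {η} ∩ (A ∖ {η}) = ∅, so x is NOT a limit point.
  x = θ: opens ∋ x are {η, θ}, {ζ, η, θ}, {η, θ, ι, κ}, {ζ, η, θ, ι, κ}; each meets A ∖ {θ}, so x IS a limit point.
  x = ι: opens ∋ x are {η, ι, κ}, {ζ, η, ι, κ}, {η, θ, ι, κ}, {ζ, η, θ, ι, κ}; each meets A ∖ {ι}, so x IS a limit point.
  x = κ: opens ∋ x are {η, ι, κ}, {ζ, η, ι, κ}, {η, θ, ι, κ}, {ζ, η, θ, ι, κ}; each meets A ∖ {κ}, so x IS a limit point.
Collecting: A' = {ζ, θ, ι, κ}.


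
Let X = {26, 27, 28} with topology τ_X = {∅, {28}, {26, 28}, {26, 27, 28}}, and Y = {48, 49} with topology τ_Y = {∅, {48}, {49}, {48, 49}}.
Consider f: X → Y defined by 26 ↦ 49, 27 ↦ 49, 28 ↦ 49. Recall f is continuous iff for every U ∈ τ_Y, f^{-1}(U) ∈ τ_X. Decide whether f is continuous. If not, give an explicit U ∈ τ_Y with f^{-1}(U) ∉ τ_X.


f IS continuous.

Compute f^{-1}(U) for each U ∈ τ_Y:
  U = ∅: f^{-1}(U) = ∅ ∈ τ_X ✓.
  U = {48}: f^{-1}(U) = ∅ ∈ τ_X ✓.
  U = {49}: f^{-1}(U) = {26, 27, 28} ∈ τ_X ✓.
  U = {48, 49}: f^{-1}(U) = {26, 27, 28} ∈ τ_X ✓.
Every preimage lies in τ_X, so f IS continuous.


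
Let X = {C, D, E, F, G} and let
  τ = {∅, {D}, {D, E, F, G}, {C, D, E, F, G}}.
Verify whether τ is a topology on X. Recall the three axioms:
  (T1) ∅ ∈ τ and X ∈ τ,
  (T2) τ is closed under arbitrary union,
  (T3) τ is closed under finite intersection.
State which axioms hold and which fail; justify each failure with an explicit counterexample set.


τ IS a topology on X.

Axiom (T1): ∅ ∈ τ? Yes; X ∈ τ? Yes.
Axiom (T2/T3): check pairwise unions and intersections of members of τ.
All pairwise intersections and unions checked — each lies in τ. Therefore τ satisfies (T1), (T2), (T3): it IS a topology on X.


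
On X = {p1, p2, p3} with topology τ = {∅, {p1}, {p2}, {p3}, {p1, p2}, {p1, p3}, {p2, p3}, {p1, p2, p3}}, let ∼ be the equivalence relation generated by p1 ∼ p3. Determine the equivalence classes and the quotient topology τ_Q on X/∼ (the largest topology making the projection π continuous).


X/∼ = {[p1=p3], [p2]}; |τ_Q| = 4.

Equivalence classes: [p1=p3], [p2].
Quotient map π: X → X/∼ sends p1 ↦ [p1=p3], p2 ↦ [p2], p3 ↦ [p1=p3].
For each subset V ⊆ X/∼, compute π^{-1}(V) ⊆ X and check whether π^{-1}(V) ∈ τ. V is open in τ_Q iff π^{-1}(V) ∈ τ.
  V = {}: π^{-1}(V) = ∅ ∈ τ ✓.
  V = {[p1=p3]}: π^{-1}(V) = {p1, p3} ∈ τ ✓.
  V = {[p2]}: π^{-1}(V) = {p2} ∈ τ ✓.
  V = {[p1=p3], [p2]}: π^{-1}(V) = {p1, p2, p3} ∈ τ ✓.
Open sets in the quotient: τ_Q = {{}, {[p1=p3]}, {[p2]}, {[p1=p3], [p2]}} (4 elements).


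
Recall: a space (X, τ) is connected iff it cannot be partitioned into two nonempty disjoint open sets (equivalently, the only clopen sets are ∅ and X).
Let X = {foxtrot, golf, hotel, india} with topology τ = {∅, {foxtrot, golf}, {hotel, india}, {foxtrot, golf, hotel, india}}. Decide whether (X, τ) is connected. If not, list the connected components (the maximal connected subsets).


(X, τ) is disconnected; components = [{foxtrot, golf}, {hotel, india}].

Find clopen sets (U ∈ τ with X ∖ U ∈ τ):
  U = ∅, X ∖ U = {foxtrot, golf, hotel, india} — both open, so U is clopen.
  U = {foxtrot, golf}, X ∖ U = {hotel, india} — both open, so U is clopen.
  U = {hotel, india}, X ∖ U = {foxtrot, golf} — both open, so U is clopen.
  U = {foxtrot, golf, hotel, india}, X ∖ U = ∅ — both open, so U is clopen.
Nontrivial clopen(s) exist: e.g. {hotel, india}. So (X, τ) is disconnected.
Compute connected components by grouping points that agree on all clopens:
  component: {foxtrot, golf}
  component: {hotel, india}


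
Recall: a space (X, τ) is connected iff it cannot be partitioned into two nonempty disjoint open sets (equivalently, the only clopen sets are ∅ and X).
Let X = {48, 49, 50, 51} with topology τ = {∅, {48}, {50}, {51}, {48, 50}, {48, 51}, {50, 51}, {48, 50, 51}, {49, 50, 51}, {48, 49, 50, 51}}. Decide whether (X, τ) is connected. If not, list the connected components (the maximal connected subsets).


(X, τ) is disconnected; components = [{48}, {49, 50, 51}].

Find clopen sets (U ∈ τ with X ∖ U ∈ τ):
  U = ∅, X ∖ U = {48, 49, 50, 51} — both open, so U is clopen.
  U = {48}, X ∖ U = {49, 50, 51} — both open, so U is clopen.
  U = {49, 50, 51}, X ∖ U = {48} — both open, so U is clopen.
  U = {48, 49, 50, 51}, X ∖ U = ∅ — both open, so U is clopen.
Nontrivial clopen(s) exist: e.g. {49, 50, 51}. So (X, τ) is disconnected.
Compute connected components by grouping points that agree on all clopens:
  component: {48}
  component: {49, 50, 51}


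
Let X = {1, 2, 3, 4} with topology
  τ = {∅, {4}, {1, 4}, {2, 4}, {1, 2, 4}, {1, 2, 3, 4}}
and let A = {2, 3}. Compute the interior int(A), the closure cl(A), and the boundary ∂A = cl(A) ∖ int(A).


int(A) = ∅, cl(A) = {2, 3}, ∂A = {2, 3}.

Closed sets in (X, τ) are complements of opens:
  closed(X, τ) = {∅, {3}, {1, 3}, {2, 3}, {1, 2, 3}, {1, 2, 3, 4}}.
int(A) = ⋃ {U ∈ τ : U ⊆ A}. Opens contained in A: ∅.
Taking the union of these: int(A) = ∅.
cl(A) = ⋂ {C closed : A ⊆ C}. Closed sets containing A: {2, 3}, {1, 2, 3}, {1, 2, 3, 4}.
Intersecting these: cl(A) = {2, 3}.
∂A = cl(A) ∖ int(A) = {2, 3} ∖ ∅ = {2, 3}.


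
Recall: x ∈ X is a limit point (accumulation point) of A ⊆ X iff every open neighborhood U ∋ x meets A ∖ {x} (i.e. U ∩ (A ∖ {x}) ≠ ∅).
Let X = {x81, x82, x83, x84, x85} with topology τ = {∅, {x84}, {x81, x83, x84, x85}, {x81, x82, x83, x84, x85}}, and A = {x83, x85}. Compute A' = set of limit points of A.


A' = {x81, x82, x83, x85}

For each x ∈ X, list the open sets U ∈ τ with x ∈ U, then check whether U ∩ (A ∖ {x}) ≠ ∅ for every such U.
  x = x81: opens ∋ x are {x81, x83, x84, x85}, {x81, x82, x83, x84, x85}; each meets A ∖ {x81}, so x IS a limit point.
  x = x82: opens ∋ x are {x81, x82, x83, x84, x85}; each meets A ∖ {x82}, so x IS a limit point.
  x = x83: opens ∋ x are {x81, x83, x84, x85}, {x81, x82, x83, x84, x85}; each meets A ∖ {x83}, so x IS a limit point.
  x = x84: open {x84} ∋ x has {x84} ∩ (A ∖ {x84}) = ∅, so x is NOT a limit point.
  x = x85: opens ∋ x are {x81, x83, x84, x85}, {x81, x82, x83, x84, x85}; each meets A ∖ {x85}, so x IS a limit point.
Collecting: A' = {x81, x82, x83, x85}.


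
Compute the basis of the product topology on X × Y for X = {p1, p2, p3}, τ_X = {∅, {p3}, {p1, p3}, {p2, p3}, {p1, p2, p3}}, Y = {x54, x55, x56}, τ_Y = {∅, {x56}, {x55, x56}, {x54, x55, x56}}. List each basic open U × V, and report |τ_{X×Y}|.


Basis B = {∅ × ∅, {p3} × {x56}, {p1, p3} × {x56}, {p2, p3} × {x56}, {p3} × {x55, x56}, {p1, p2, p3} × {x56}, {p3} × {x54, x55, x56}, {p1, p3} × {x55, x56}, {p2, p3} × {x55, x56}, {p1, p3} × {x54, x55, x56}, {p1, p2, p3} × {x55, x56}, {p2, p3} × {x54, x55, x56}, {p1, p2, p3} × {x54, x55, x56}}; |τ_{X×Y}| = 30.

Enumerate products U × V with U ∈ τ_X, V ∈ τ_Y (deduplicated):
  ∅ × ∅ = {} (∅)
  {p3} × {x56} = {(p3,x56)}
  {p1, p3} × {x56} = {(p1,x56), (p3,x56)}
  {p2, p3} × {x56} = {(p2,x56), (p3,x56)}
  {p3} × {x55, x56} = {(p3,x55), (p3,x56)}
  {p1, p2, p3} × {x56} = {(p1,x56), (p2,x56), (p3,x56)}
  {p3} × {x54, x55, x56} = {(p3,x54), (p3,x55), (p3,x56)}
  {p1, p3} × {x55, x56} = {(p1,x55), (p1,x56), (p3,x55), (p3,x56)}
  {p2, p3} × {x55, x56} = {(p2,x55), (p2,x56), (p3,x55), (p3,x56)}
  {p1, p3} × {x54, x55, x56} = {(p1,x54), (p1,x55), (p1,x56), (p3,x54), (p3,x55), (p3,x56)}
  {p1, p2, p3} × {x55, x56} = {(p1,x55), (p1,x56), (p2,x55), (p2,x56), (p3,x55), (p3,x56)}
  {p2, p3} × {x54, x55, x56} = {(p2,x54), (p2,x55), (p2,x56), (p3,x54), (p3,x55), (p3,x56)}
  {p1, p2, p3} × {x54, x55, x56} = {(p1,x54), (p1,x55), (p1,x56), (p2,x54), (p2,x55), (p2,x56), (p3,x54), (p3,x55), (p3,x56)}
These 13 distinct sets form the basis B.
Close under arbitrary unions to get τ_{X×Y}; counting gives |τ_{X×Y}| = 30.


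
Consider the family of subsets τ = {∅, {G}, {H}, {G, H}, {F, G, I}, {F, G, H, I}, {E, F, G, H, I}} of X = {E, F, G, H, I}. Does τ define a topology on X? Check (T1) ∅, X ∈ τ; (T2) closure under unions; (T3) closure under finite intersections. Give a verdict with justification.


τ IS a topology on X.

Axiom (T1): ∅ ∈ τ? Yes; X ∈ τ? Yes.
Axiom (T2/T3): check pairwise unions and intersections of members of τ.
All pairwise intersections and unions checked — each lies in τ. Therefore τ satisfies (T1), (T2), (T3): it IS a topology on X.


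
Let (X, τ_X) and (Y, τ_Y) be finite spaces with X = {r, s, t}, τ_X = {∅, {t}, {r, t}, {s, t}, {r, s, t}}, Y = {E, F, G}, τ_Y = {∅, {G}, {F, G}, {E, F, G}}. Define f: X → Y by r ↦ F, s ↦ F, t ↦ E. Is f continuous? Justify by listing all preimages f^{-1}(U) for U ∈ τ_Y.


f is NOT continuous.

Compute f^{-1}(U) for each U ∈ τ_Y:
  U = ∅: f^{-1}(U) = ∅ ∈ τ_X ✓.
  U = {G}: f^{-1}(U) = ∅ ∈ τ_X ✓.
  U = {F, G}: f^{-1}(U) = {r, s} ∉ τ_X ✗.
  U = {E, F, G}: f^{-1}(U) = {r, s, t} ∈ τ_X ✓.
Found U = {F, G} with f^{-1}(U) = {r, s} not in τ_X. Therefore f is NOT continuous.


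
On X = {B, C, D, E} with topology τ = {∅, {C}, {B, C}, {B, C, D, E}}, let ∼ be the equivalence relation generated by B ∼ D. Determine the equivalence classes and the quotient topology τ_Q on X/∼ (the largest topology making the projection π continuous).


X/∼ = {[B=D], [C], [E]}; |τ_Q| = 3.

Equivalence classes: [B=D], [C], [E].
Quotient map π: X → X/∼ sends B ↦ [B=D], C ↦ [C], D ↦ [B=D], E ↦ [E].
For each subset V ⊆ X/∼, compute π^{-1}(V) ⊆ X and check whether π^{-1}(V) ∈ τ. V is open in τ_Q iff π^{-1}(V) ∈ τ.
  V = {}: π^{-1}(V) = ∅ ∈ τ ✓.
  V = {[B=D]}: π^{-1}(V) = {B, D} ∉ τ ✗.
  V = {[C]}: π^{-1}(V) = {C} ∈ τ ✓.
  V = {[B=D], [C]}: π^{-1}(V) = {B, C, D} ∉ τ ✗.
  V = {[E]}: π^{-1}(V) = {E} ∉ τ ✗.
  V = {[B=D], [E]}: π^{-1}(V) = {B, D, E} ∉ τ ✗.
  V = {[C], [E]}: π^{-1}(V) = {C, E} ∉ τ ✗.
  V = {[B=D], [C], [E]}: π^{-1}(V) = {B, C, D, E} ∈ τ ✓.
Open sets in the quotient: τ_Q = {{}, {[C]}, {[B=D], [C], [E]}} (3 elements).


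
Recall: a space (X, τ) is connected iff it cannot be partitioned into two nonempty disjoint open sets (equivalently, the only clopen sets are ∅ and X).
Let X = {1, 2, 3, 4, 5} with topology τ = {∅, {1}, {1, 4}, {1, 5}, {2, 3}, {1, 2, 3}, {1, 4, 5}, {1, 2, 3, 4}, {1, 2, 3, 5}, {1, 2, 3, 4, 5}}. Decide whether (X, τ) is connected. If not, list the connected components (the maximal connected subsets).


(X, τ) is disconnected; components = [{2, 3}, {1, 4, 5}].

Find clopen sets (U ∈ τ with X ∖ U ∈ τ):
  U = ∅, X ∖ U = {1, 2, 3, 4, 5} — both open, so U is clopen.
  U = {2, 3}, X ∖ U = {1, 4, 5} — both open, so U is clopen.
  U = {1, 4, 5}, X ∖ U = {2, 3} — both open, so U is clopen.
  U = {1, 2, 3, 4, 5}, X ∖ U = ∅ — both open, so U is clopen.
Nontrivial clopen(s) exist: e.g. {2, 3}. So (X, τ) is disconnected.
Compute connected components by grouping points that agree on all clopens:
  component: {2, 3}
  component: {1, 4, 5}


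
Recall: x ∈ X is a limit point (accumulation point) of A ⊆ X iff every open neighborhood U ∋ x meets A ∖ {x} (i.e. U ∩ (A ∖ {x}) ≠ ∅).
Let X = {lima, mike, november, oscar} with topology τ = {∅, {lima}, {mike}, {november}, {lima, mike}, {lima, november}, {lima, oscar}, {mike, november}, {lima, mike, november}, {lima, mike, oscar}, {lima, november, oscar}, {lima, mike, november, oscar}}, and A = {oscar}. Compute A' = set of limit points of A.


A' = ∅

For each x ∈ X, list the open sets U ∈ τ with x ∈ U, then check whether U ∩ (A ∖ {x}) ≠ ∅ for every such U.
  x = lima: open {lima} ∋ x has {lima} ∩ (A ∖ {lima}) = ∅, so x is NOT a limit point.
  x = mike: open {mike} ∋ x has {mike} ∩ (A ∖ {mike}) = ∅, so x is NOT a limit point.
  x = november: open {november} ∋ x has {november} ∩ (A ∖ {november}) = ∅, so x is NOT a limit point.
  x = oscar: open {lima, oscar} ∋ x has {lima, oscar} ∩ (A ∖ {oscar}) = ∅, so x is NOT a limit point.
Collecting: A' = ∅.


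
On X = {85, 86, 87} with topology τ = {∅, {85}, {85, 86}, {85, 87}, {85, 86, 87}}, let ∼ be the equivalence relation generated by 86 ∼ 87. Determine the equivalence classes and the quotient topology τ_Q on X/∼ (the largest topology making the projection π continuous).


X/∼ = {[85], [86=87]}; |τ_Q| = 3.

Equivalence classes: [85], [86=87].
Quotient map π: X → X/∼ sends 85 ↦ [85], 86 ↦ [86=87], 87 ↦ [86=87].
For each subset V ⊆ X/∼, compute π^{-1}(V) ⊆ X and check whether π^{-1}(V) ∈ τ. V is open in τ_Q iff π^{-1}(V) ∈ τ.
  V = {}: π^{-1}(V) = ∅ ∈ τ ✓.
  V = {[85]}: π^{-1}(V) = {85} ∈ τ ✓.
  V = {[86=87]}: π^{-1}(V) = {86, 87} ∉ τ ✗.
  V = {[85], [86=87]}: π^{-1}(V) = {85, 86, 87} ∈ τ ✓.
Open sets in the quotient: τ_Q = {{}, {[85]}, {[85], [86=87]}} (3 elements).
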